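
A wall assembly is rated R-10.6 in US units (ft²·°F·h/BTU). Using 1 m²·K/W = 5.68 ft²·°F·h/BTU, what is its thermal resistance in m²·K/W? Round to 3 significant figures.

R_SI = 10.6/5.68 = 1.866

1.87 m²·K/W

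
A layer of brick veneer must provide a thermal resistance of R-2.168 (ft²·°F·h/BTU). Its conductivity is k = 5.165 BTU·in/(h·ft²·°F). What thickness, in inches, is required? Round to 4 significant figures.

11.20 in

L = R × k = 2.168 × 5.165 = 11.198 in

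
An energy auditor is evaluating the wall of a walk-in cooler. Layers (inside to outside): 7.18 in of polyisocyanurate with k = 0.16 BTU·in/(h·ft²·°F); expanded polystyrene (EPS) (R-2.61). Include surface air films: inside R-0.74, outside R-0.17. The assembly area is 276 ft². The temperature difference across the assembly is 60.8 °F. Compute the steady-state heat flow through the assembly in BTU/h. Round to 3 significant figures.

7.18/0.16 = 44.88
R_total = 0.74 + 44.88 + 2.61 + 0.17 = 48.4 ft²·°F·h/BTU
Q = A·ΔT/R = 276 × 60.8 / 48.4 = 346.7 BTU/h

347 BTU/h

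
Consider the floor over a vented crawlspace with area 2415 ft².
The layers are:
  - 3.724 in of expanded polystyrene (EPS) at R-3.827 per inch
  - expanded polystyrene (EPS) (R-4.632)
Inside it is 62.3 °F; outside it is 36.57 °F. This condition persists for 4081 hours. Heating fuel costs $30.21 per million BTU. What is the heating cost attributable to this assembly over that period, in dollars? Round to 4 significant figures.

3.724 × 3.827 = 14.252
R_total = 14.252 + 4.632 = 18.884 ft²·°F·h/BTU
Q = 2415 × (62.3 − 36.57) / 18.884 = 3290.6 BTU/h
E = 3290.6 × 4081 = 13429000 BTU
Cost = 13429000/10⁶ × 30.21 = $405.68

405.7 dollars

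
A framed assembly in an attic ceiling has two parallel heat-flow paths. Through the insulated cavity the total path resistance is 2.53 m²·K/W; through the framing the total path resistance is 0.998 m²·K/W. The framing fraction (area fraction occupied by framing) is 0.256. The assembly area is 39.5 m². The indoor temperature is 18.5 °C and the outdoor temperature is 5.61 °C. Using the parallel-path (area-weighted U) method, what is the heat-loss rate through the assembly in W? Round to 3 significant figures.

280 W

U_eff = 0.744/2.53 + 0.256/0.998 = 0.2941 + 0.2565 = 0.5506
R_eff = 1/U_eff = 1.816 m²·K/W
Q = 39.5 × (18.5 − 5.61) / 1.816 = 280.3 W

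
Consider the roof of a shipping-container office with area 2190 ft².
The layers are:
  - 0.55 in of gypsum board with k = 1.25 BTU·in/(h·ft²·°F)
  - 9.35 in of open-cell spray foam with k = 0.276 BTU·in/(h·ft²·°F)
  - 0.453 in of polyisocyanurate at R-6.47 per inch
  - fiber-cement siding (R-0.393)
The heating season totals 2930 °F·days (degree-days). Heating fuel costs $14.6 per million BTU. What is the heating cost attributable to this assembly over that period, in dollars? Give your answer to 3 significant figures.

0.55/1.25 = 0.44
9.35/0.276 = 33.88
0.453 × 6.47 = 2.931
R_total = 0.44 + 33.88 + 2.931 + 0.393 = 37.64 ft²·°F·h/BTU
E = A × HDD × 24 / R = 2190 × 2930 × 24 / 37.64 = 4091000 BTU
Cost = 4091000/10⁶ × 14.6 = $59.73

59.7 dollars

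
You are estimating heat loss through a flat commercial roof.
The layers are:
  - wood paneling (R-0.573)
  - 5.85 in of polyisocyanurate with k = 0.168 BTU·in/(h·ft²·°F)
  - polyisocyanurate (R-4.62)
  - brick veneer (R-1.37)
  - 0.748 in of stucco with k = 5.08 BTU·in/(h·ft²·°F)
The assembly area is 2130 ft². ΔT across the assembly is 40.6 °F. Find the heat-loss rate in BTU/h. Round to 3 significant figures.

2080 BTU/h

5.85/0.168 = 34.82
0.748/5.08 = 0.1472
R_total = 0.573 + 34.82 + 4.62 + 1.37 + 0.1472 = 41.53 ft²·°F·h/BTU
Q = A·ΔT/R = 2130 × 40.6 / 41.53 = 2082 BTU/h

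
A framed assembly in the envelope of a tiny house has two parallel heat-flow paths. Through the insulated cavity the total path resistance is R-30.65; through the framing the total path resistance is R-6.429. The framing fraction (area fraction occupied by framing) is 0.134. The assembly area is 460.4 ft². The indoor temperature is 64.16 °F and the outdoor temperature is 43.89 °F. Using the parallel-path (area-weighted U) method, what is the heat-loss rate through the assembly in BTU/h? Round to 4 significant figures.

U_eff = 0.866/30.65 + 0.134/6.429 = 0.028254 + 0.020843 = 0.049098
R_eff = 1/U_eff = 20.368 ft²·°F·h/BTU
Q = 460.4 × (64.16 − 43.89) / 20.368 = 458.19 BTU/h

458.2 BTU/h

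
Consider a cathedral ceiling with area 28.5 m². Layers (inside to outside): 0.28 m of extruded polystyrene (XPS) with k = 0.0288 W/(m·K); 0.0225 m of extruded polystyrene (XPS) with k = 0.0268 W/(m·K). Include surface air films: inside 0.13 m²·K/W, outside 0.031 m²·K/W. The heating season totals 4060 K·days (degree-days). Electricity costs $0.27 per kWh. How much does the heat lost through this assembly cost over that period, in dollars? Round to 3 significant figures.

0.28/0.0288 = 9.722
0.0225/0.0268 = 0.8396
R_total = 0.13 + 9.722 + 0.8396 + 0.031 = 10.72 m²·K/W
E = A × HDD × 24 / R / 1000 = 28.5 × 4060 × 24 / 10.72 / 1000 = 259 kWh
Cost = 259 × 0.27 = $69.93

69.9 dollars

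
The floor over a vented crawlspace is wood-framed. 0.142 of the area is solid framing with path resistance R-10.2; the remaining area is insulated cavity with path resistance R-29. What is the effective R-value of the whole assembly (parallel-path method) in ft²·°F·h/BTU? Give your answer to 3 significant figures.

23.0 ft²·°F·h/BTU

U_eff = 0.858/29 + 0.142/10.2 = 0.02959 + 0.01392 = 0.04351
R_eff = 1/U_eff = 22.98 ft²·°F·h/BTU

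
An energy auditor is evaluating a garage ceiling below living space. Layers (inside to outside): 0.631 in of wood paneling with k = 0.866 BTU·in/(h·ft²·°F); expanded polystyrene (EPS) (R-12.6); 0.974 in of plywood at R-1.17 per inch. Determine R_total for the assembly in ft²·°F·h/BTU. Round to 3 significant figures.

14.5 ft²·°F·h/BTU

0.631/0.866 = 0.7286
0.974 × 1.17 = 1.14
R_total = 0.7286 + 12.6 + 1.14 = 14.47 ft²·°F·h/BTU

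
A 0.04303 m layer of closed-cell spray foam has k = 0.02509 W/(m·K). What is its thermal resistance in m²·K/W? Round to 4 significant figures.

1.715 m²·K/W

R = L/k = 0.04303/0.02509 = 1.715 m²·K/W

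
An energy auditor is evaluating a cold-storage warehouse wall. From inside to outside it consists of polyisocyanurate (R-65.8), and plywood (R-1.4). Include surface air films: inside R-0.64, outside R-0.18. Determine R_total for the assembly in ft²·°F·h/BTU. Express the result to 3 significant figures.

R_total = 0.64 + 65.8 + 1.4 + 0.18 = 68.02 ft²·°F·h/BTU

68.0 ft²·°F·h/BTU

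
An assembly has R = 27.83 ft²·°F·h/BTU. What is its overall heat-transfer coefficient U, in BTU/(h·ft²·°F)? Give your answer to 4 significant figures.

0.03593 BTU/(h·ft²·°F)

U = 1/R = 1/27.83 = 0.035932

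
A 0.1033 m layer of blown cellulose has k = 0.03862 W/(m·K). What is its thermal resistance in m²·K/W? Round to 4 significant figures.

2.675 m²·K/W

R = L/k = 0.1033/0.03862 = 2.6748 m²·K/W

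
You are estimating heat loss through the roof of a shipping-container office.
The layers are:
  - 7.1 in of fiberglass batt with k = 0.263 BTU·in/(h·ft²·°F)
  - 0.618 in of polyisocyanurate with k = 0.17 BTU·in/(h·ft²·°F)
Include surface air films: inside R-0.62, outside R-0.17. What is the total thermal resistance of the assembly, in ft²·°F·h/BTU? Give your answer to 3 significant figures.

7.1/0.263 = 27
0.618/0.17 = 3.635
R_total = 0.62 + 27 + 3.635 + 0.17 = 31.42 ft²·°F·h/BTU

31.4 ft²·°F·h/BTU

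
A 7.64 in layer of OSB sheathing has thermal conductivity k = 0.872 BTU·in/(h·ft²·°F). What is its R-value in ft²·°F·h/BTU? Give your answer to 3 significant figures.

8.76 ft²·°F·h/BTU

R = L/k = 7.64/0.872 = 8.761 ft²·°F·h/BTU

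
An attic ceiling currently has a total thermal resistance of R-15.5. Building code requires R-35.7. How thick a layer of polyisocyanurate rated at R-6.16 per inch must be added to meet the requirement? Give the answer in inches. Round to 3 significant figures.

ΔR = 35.7 − 15.5 = 20.2 ft²·°F·h/BTU
L = ΔR / (R/in) = 20.2/6.16 = 3.279 in

3.28 in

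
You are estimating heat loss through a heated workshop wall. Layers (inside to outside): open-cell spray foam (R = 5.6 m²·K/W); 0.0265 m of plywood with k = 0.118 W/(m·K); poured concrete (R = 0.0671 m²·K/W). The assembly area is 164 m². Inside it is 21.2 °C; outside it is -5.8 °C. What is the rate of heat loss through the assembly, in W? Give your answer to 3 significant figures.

752 W

0.0265/0.118 = 0.2246
R_total = 5.6 + 0.2246 + 0.0671 = 5.892 m²·K/W
Q = A·ΔT/R = 164 × (21.2 − (-5.8)) / 5.892 = 751.6 W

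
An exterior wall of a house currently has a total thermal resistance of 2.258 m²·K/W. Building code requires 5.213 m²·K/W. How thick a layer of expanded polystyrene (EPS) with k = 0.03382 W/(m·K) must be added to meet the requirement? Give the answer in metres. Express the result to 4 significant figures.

ΔR = 5.213 − 2.258 = 2.955 m²·K/W
L = ΔR × k = 2.955 × 0.03382 = 0.099938 m

0.09994 m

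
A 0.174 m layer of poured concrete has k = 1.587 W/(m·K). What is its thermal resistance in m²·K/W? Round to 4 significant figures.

0.1096 m²·K/W

R = L/k = 0.174/1.587 = 0.10964 m²·K/W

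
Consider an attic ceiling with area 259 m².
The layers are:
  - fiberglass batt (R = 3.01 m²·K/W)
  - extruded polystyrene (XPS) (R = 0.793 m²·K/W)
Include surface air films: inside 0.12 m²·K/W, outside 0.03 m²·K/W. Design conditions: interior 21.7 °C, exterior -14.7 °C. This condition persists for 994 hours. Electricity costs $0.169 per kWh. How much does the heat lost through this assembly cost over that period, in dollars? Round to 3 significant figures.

R_total = 0.12 + 3.01 + 0.793 + 0.03 = 3.953 m²·K/W
Q = 259 × (21.7 − (-14.7)) / 3.953 = 2385 W
E = 2385 W × 994 h / 1000 = 2371 kWh
Cost = 2371 × 0.169 = $400.6

401 dollars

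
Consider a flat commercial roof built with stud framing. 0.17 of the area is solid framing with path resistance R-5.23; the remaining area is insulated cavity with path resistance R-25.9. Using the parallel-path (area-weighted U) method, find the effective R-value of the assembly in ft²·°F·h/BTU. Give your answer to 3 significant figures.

15.5 ft²·°F·h/BTU

U_eff = 0.83/25.9 + 0.17/5.23 = 0.03205 + 0.0325 = 0.06455
R_eff = 1/U_eff = 15.49 ft²·°F·h/BTU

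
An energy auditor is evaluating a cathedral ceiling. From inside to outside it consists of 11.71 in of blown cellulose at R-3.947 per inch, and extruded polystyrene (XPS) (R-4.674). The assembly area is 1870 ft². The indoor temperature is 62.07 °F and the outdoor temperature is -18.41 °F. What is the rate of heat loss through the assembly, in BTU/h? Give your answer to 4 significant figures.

2957 BTU/h

11.71 × 3.947 = 46.219
R_total = 46.219 + 4.674 = 50.893 ft²·°F·h/BTU
Q = A·ΔT/R = 1870 × (62.07 − (-18.41)) / 50.893 = 2957.1 BTU/h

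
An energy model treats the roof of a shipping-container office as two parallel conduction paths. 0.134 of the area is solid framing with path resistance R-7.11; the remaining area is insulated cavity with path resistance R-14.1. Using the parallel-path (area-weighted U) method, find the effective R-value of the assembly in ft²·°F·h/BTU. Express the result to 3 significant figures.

U_eff = 0.866/14.1 + 0.134/7.11 = 0.06142 + 0.01885 = 0.08027
R_eff = 1/U_eff = 12.46 ft²·°F·h/BTU

12.5 ft²·°F·h/BTU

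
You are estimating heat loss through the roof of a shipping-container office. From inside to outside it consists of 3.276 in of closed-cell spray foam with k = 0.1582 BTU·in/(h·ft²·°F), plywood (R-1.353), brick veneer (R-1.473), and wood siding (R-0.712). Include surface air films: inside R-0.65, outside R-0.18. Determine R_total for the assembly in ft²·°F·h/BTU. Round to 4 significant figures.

25.08 ft²·°F·h/BTU

3.276/0.1582 = 20.708
R_total = 0.65 + 20.708 + 1.353 + 1.473 + 0.712 + 0.18 = 25.076 ft²·°F·h/BTU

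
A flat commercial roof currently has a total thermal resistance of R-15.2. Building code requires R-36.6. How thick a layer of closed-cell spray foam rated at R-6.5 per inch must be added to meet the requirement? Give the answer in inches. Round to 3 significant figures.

3.29 in

ΔR = 36.6 − 15.2 = 21.4 ft²·°F·h/BTU
L = ΔR / (R/in) = 21.4/6.5 = 3.292 in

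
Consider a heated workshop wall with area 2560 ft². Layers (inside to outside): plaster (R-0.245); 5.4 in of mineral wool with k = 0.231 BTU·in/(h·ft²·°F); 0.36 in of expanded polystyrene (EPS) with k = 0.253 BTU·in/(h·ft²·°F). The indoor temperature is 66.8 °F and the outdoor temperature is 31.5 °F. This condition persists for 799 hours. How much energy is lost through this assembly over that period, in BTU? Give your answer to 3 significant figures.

5.4/0.231 = 23.38
0.36/0.253 = 1.423
R_total = 0.245 + 23.38 + 1.423 = 25.04 ft²·°F·h/BTU
Q = 2560 × (66.8 − 31.5) / 25.04 = 3608 BTU/h
E = 3608 × 799 = 2883000 BTU

2880000 BTU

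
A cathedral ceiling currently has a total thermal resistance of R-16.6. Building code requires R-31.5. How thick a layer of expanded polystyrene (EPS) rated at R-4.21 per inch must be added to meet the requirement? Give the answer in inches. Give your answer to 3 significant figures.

ΔR = 31.5 − 16.6 = 14.9 ft²·°F·h/BTU
L = ΔR / (R/in) = 14.9/4.21 = 3.539 in

3.54 in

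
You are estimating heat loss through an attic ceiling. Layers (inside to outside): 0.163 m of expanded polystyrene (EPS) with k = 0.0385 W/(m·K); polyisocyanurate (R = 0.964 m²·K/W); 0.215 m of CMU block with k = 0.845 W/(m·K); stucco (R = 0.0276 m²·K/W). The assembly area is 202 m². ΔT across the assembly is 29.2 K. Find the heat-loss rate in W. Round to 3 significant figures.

1080 W

0.163/0.0385 = 4.234
0.215/0.845 = 0.2544
R_total = 4.234 + 0.964 + 0.2544 + 0.0276 = 5.48 m²·K/W
Q = A·ΔT/R = 202 × 29.2 / 5.48 = 1076 W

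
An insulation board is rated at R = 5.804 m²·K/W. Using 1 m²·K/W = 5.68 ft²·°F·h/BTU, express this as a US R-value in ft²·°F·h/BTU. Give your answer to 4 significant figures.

R_US = 5.804 × 5.68 = 32.967

32.97 ft²·°F·h/BTU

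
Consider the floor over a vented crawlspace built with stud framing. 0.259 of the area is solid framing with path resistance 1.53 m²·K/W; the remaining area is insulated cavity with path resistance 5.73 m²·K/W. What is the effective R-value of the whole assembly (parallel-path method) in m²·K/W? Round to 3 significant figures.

3.35 m²·K/W

U_eff = 0.741/5.73 + 0.259/1.53 = 0.1293 + 0.1693 = 0.2986
R_eff = 1/U_eff = 3.349 m²·K/W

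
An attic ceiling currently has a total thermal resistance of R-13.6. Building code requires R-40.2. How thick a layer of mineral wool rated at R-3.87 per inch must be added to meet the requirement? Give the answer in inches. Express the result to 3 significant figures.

6.87 in

ΔR = 40.2 − 13.6 = 26.6 ft²·°F·h/BTU
L = ΔR / (R/in) = 26.6/3.87 = 6.873 in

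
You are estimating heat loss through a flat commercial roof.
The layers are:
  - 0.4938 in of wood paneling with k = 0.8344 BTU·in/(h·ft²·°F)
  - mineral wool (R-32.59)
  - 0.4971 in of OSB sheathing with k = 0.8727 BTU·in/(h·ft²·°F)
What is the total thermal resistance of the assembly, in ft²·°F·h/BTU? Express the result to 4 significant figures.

33.75 ft²·°F·h/BTU

0.4938/0.8344 = 0.5918
0.4971/0.8727 = 0.56961
R_total = 0.5918 + 32.59 + 0.56961 = 33.751 ft²·°F·h/BTU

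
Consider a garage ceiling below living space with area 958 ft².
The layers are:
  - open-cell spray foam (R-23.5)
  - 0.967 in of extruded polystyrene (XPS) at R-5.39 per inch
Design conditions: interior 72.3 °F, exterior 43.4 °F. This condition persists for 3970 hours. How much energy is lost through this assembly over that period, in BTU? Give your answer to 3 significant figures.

3830000 BTU

0.967 × 5.39 = 5.212
R_total = 23.5 + 5.212 = 28.71 ft²·°F·h/BTU
Q = 958 × (72.3 − 43.4) / 28.71 = 964.3 BTU/h
E = 964.3 × 3970 = 3828000 BTU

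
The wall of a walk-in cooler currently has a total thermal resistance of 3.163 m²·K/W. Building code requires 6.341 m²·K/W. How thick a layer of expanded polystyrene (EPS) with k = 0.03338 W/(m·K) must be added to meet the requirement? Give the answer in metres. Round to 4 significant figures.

0.1061 m

ΔR = 6.341 − 3.163 = 3.178 m²·K/W
L = ΔR × k = 3.178 × 0.03338 = 0.10608 m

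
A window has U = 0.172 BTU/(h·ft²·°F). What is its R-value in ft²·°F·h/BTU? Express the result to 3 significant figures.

5.81 ft²·°F·h/BTU

R = 1/U = 1/0.172 = 5.814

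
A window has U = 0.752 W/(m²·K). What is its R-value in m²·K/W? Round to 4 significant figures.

1.330 m²·K/W

R = 1/U = 1/0.752 = 1.3298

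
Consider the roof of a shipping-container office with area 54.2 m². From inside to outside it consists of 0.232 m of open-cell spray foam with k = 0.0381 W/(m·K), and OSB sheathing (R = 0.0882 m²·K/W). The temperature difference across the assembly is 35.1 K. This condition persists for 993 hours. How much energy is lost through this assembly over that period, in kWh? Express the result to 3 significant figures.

0.232/0.0381 = 6.089
R_total = 6.089 + 0.0882 = 6.177 m²·K/W
Q = 54.2 × 35.1 / 6.177 = 308 W
E = 308 W × 993 h / 1000 = 305.8 kWh

306 kWh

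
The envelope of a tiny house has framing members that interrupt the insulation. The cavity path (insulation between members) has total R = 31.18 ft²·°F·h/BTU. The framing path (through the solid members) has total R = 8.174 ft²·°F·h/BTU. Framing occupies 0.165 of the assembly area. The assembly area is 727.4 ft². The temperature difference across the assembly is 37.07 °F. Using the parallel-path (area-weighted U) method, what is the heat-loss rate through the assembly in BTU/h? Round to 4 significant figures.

1266 BTU/h

U_eff = 0.835/31.18 + 0.165/8.174 = 0.02678 + 0.020186 = 0.046966
R_eff = 1/U_eff = 21.292 ft²·°F·h/BTU
Q = 727.4 × 37.07 / 21.292 = 1266.4 BTU/h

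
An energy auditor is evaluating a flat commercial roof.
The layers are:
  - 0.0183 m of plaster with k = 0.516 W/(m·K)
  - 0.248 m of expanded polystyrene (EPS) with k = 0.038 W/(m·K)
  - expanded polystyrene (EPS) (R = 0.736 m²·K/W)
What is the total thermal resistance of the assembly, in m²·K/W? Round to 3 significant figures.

0.0183/0.516 = 0.03547
0.248/0.038 = 6.526
R_total = 0.03547 + 6.526 + 0.736 = 7.298 m²·K/W

7.30 m²·K/W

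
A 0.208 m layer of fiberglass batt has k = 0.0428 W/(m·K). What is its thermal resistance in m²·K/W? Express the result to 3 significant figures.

R = L/k = 0.208/0.0428 = 4.86 m²·K/W

4.86 m²·K/W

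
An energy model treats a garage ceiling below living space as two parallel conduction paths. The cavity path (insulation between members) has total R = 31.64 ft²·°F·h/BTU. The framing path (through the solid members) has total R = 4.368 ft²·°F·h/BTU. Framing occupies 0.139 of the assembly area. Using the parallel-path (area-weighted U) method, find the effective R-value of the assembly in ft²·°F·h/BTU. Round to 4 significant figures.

U_eff = 0.861/31.64 + 0.139/4.368 = 0.027212 + 0.031822 = 0.059035
R_eff = 1/U_eff = 16.939 ft²·°F·h/BTU

16.94 ft²·°F·h/BTU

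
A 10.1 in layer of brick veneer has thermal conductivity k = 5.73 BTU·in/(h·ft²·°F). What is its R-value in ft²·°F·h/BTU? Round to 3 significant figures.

R = L/k = 10.1/5.73 = 1.763 ft²·°F·h/BTU

1.76 ft²·°F·h/BTU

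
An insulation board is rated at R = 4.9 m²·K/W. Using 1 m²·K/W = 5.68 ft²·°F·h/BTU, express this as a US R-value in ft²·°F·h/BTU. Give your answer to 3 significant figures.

R_US = 4.9 × 5.68 = 27.83

27.8 ft²·°F·h/BTU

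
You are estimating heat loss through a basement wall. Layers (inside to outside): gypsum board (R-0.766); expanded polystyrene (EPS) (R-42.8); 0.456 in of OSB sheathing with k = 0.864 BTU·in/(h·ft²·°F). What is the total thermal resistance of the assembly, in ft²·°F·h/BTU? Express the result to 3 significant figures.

0.456/0.864 = 0.5278
R_total = 0.766 + 42.8 + 0.5278 = 44.09 ft²·°F·h/BTU

44.1 ft²·°F·h/BTU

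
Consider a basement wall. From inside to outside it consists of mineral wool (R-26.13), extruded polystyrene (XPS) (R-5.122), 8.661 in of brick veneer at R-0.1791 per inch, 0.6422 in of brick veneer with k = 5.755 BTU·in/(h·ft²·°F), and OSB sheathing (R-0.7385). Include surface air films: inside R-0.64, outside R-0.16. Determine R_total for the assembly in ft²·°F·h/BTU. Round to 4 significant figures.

8.661 × 0.1791 = 1.5512
0.6422/5.755 = 0.11159
R_total = 0.64 + 26.13 + 5.122 + 1.5512 + 0.11159 + 0.7385 + 0.16 = 34.453 ft²·°F·h/BTU

34.45 ft²·°F·h/BTU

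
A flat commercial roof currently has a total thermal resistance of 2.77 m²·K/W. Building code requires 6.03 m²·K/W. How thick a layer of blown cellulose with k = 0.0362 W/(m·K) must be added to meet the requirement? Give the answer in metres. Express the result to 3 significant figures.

0.118 m

ΔR = 6.03 − 2.77 = 3.26 m²·K/W
L = ΔR × k = 3.26 × 0.0362 = 0.118 m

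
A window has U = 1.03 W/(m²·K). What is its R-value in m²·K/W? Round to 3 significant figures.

0.971 m²·K/W

R = 1/U = 1/1.03 = 0.9709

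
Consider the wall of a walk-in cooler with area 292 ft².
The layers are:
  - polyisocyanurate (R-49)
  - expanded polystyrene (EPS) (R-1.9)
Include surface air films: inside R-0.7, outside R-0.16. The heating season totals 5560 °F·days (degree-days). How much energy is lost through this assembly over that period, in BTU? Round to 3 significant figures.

753000 BTU

R_total = 0.7 + 49 + 1.9 + 0.16 = 51.76 ft²·°F·h/BTU
E = A × HDD × 24 / R = 292 × 5560 × 24 / 51.76 = 752800 BTU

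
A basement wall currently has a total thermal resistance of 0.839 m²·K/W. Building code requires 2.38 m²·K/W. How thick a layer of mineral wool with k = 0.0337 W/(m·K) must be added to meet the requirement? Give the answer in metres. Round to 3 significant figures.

ΔR = 2.38 − 0.839 = 1.541 m²·K/W
L = ΔR × k = 1.541 × 0.0337 = 0.05193 m

0.0519 m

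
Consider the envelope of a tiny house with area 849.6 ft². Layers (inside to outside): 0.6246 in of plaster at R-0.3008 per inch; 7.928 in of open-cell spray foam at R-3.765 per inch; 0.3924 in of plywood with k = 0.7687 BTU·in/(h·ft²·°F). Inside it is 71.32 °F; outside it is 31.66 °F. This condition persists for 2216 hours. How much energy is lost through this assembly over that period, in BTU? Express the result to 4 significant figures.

0.6246 × 0.3008 = 0.18788
7.928 × 3.765 = 29.849
0.3924/0.7687 = 0.51047
R_total = 0.18788 + 29.849 + 0.51047 = 30.547 ft²·°F·h/BTU
Q = 849.6 × (71.32 − 31.66) / 30.547 = 1103 BTU/h
E = 1103 × 2216 = 2444400 BTU

2444000 BTU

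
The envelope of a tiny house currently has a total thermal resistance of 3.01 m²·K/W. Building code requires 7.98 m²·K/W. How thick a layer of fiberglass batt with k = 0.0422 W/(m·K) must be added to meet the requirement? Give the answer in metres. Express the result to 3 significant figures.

ΔR = 7.98 − 3.01 = 4.97 m²·K/W
L = ΔR × k = 4.97 × 0.0422 = 0.2097 m

0.210 m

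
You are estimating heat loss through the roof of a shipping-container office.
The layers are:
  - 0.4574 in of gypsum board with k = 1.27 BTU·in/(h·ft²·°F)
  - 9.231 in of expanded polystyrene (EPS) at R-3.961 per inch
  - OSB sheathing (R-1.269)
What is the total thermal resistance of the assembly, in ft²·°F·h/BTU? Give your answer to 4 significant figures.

38.19 ft²·°F·h/BTU

0.4574/1.27 = 0.36016
9.231 × 3.961 = 36.564
R_total = 0.36016 + 36.564 + 1.269 = 38.193 ft²·°F·h/BTU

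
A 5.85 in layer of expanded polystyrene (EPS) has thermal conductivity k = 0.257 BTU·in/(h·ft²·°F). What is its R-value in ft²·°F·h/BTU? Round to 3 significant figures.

R = L/k = 5.85/0.257 = 22.76 ft²·°F·h/BTU

22.8 ft²·°F·h/BTU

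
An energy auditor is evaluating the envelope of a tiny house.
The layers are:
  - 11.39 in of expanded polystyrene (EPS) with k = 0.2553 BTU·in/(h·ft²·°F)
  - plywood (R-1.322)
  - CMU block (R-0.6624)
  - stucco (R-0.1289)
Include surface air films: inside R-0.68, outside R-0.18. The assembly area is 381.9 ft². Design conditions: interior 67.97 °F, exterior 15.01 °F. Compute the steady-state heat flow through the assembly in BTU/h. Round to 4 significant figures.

425.0 BTU/h

11.39/0.2553 = 44.614
R_total = 0.68 + 44.614 + 1.322 + 0.6624 + 0.1289 + 0.18 = 47.587 ft²·°F·h/BTU
Q = A·ΔT/R = 381.9 × (67.97 − 15.01) / 47.587 = 425.02 BTU/h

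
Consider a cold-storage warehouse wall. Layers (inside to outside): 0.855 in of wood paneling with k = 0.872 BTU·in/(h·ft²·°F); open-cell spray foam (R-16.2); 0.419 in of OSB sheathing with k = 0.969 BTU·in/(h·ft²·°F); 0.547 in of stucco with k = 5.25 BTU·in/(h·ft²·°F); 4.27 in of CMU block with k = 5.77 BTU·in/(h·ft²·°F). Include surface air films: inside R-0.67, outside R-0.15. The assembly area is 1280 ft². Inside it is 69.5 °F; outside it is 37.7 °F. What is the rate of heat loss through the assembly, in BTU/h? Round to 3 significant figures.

2110 BTU/h

0.855/0.872 = 0.9805
0.419/0.969 = 0.4324
0.547/5.25 = 0.1042
4.27/5.77 = 0.74
R_total = 0.67 + 0.9805 + 16.2 + 0.4324 + 0.1042 + 0.74 + 0.15 = 19.28 ft²·°F·h/BTU
Q = A·ΔT/R = 1280 × (69.5 − 37.7) / 19.28 = 2112 BTU/h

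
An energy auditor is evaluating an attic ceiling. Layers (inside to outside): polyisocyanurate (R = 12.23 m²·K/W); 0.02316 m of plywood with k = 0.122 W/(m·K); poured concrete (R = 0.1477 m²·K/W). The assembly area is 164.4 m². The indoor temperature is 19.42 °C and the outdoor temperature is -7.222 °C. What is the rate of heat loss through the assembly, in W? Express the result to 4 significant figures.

0.02316/0.122 = 0.18984
R_total = 12.23 + 0.18984 + 0.1477 = 12.568 m²·K/W
Q = A·ΔT/R = 164.4 × (19.42 − (-7.222)) / 12.568 = 348.51 W

348.5 W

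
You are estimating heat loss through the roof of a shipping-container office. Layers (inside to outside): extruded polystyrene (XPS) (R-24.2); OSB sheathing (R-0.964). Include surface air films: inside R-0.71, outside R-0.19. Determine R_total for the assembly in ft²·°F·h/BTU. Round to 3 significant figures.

26.1 ft²·°F·h/BTU

R_total = 0.71 + 24.2 + 0.964 + 0.19 = 26.06 ft²·°F·h/BTU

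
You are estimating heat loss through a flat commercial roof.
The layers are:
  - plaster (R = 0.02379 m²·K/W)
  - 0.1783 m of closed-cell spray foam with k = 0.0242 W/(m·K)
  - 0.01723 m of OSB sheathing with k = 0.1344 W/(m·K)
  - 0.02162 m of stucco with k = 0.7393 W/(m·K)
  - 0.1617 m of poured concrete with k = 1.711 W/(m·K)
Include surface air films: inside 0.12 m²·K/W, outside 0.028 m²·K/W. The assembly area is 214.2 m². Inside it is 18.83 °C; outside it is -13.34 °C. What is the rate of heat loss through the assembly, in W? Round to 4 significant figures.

0.1783/0.0242 = 7.3678
0.01723/0.1344 = 0.1282
0.02162/0.7393 = 0.029244
0.1617/1.711 = 0.094506
R_total = 0.12 + 0.02379 + 7.3678 + 0.1282 + 0.029244 + 0.094506 + 0.028 = 7.7915 m²·K/W
Q = A·ΔT/R = 214.2 × (18.83 − (-13.34)) / 7.7915 = 884.4 W

884.4 W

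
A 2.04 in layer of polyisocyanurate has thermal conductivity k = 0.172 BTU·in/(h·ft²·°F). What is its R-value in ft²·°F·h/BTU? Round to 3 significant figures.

R = L/k = 2.04/0.172 = 11.86 ft²·°F·h/BTU

11.9 ft²·°F·h/BTU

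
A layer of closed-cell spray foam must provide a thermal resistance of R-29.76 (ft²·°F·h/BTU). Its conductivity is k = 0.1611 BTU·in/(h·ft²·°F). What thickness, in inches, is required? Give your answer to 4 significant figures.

L = R × k = 29.76 × 0.1611 = 4.7943 in

4.794 in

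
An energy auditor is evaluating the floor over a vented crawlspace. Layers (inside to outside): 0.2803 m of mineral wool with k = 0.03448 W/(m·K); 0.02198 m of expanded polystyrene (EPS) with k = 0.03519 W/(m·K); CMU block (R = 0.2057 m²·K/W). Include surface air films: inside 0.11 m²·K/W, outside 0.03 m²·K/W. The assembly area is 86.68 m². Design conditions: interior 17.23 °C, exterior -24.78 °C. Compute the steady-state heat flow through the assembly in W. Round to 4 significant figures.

0.2803/0.03448 = 8.1294
0.02198/0.03519 = 0.62461
R_total = 0.11 + 8.1294 + 0.62461 + 0.2057 + 0.03 = 9.0997 m²·K/W
Q = A·ΔT/R = 86.68 × (17.23 − (-24.78)) / 9.0997 = 400.17 W

400.2 W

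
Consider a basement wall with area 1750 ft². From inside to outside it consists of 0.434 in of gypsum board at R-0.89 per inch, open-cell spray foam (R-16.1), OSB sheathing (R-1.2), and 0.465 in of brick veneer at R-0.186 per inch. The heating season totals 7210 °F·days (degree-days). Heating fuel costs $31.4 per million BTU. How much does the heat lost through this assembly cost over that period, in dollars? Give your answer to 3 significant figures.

0.434 × 0.89 = 0.3863
0.465 × 0.186 = 0.08649
R_total = 0.3863 + 16.1 + 1.2 + 0.08649 = 17.77 ft²·°F·h/BTU
E = A × HDD × 24 / R = 1750 × 7210 × 24 / 17.77 = 17040000 BTU
Cost = 17040000/10⁶ × 31.4 = $535

535 dollars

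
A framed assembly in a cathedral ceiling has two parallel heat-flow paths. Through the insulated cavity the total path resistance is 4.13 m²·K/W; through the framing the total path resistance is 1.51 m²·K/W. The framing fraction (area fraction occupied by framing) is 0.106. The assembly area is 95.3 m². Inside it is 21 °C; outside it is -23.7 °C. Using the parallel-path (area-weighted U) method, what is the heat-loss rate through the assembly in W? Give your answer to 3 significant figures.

1220 W

U_eff = 0.894/4.13 + 0.106/1.51 = 0.2165 + 0.0702 = 0.2867
R_eff = 1/U_eff = 3.488 m²·K/W
Q = 95.3 × (21 − (-23.7)) / 3.488 = 1221 W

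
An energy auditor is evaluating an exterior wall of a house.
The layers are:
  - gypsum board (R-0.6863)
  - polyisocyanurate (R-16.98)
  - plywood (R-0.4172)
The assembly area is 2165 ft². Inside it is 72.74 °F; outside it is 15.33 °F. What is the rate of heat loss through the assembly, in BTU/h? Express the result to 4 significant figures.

R_total = 0.6863 + 16.98 + 0.4172 = 18.084 ft²·°F·h/BTU
Q = A·ΔT/R = 2165 × (72.74 − 15.33) / 18.084 = 6873.3 BTU/h

6873 BTU/h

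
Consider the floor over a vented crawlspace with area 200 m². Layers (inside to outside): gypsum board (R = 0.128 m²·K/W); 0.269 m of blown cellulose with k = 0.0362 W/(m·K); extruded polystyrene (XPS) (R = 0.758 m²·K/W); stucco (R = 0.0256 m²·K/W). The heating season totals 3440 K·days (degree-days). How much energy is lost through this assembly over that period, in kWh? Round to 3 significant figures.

1980 kWh

0.269/0.0362 = 7.431
R_total = 0.128 + 7.431 + 0.758 + 0.0256 = 8.343 m²·K/W
E = A × HDD × 24 / R / 1000 = 200 × 3440 × 24 / 8.343 / 1000 = 1979 kWh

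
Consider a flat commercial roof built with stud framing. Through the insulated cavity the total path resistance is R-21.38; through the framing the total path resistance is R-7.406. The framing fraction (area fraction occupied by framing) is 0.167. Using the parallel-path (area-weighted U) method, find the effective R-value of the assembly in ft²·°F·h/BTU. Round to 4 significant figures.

U_eff = 0.833/21.38 + 0.167/7.406 = 0.038962 + 0.022549 = 0.061511
R_eff = 1/U_eff = 16.257 ft²·°F·h/BTU

16.26 ft²·°F·h/BTU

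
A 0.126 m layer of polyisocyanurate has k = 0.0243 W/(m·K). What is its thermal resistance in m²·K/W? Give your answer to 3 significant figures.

5.19 m²·K/W

R = L/k = 0.126/0.0243 = 5.185 m²·K/W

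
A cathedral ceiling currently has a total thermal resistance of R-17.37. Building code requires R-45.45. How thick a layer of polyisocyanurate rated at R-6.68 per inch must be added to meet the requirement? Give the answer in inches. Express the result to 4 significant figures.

ΔR = 45.45 − 17.37 = 28.08 ft²·°F·h/BTU
L = ΔR / (R/in) = 28.08/6.68 = 4.2036 in

4.204 in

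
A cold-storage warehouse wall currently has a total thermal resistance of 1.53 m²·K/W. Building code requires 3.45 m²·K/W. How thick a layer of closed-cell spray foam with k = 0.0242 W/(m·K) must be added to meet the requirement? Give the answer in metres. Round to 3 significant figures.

ΔR = 3.45 − 1.53 = 1.92 m²·K/W
L = ΔR × k = 1.92 × 0.0242 = 0.04646 m

0.0465 m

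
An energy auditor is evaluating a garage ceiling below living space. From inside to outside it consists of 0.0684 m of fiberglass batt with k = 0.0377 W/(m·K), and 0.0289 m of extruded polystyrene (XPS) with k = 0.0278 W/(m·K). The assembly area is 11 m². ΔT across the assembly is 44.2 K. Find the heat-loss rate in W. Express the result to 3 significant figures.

0.0684/0.0377 = 1.814
0.0289/0.0278 = 1.04
R_total = 1.814 + 1.04 = 2.854 m²·K/W
Q = A·ΔT/R = 11 × 44.2 / 2.854 = 170.4 W

170 W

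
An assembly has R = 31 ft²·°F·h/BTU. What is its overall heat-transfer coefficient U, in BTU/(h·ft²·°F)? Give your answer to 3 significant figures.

U = 1/R = 1/31 = 0.03226

0.0323 BTU/(h·ft²·°F)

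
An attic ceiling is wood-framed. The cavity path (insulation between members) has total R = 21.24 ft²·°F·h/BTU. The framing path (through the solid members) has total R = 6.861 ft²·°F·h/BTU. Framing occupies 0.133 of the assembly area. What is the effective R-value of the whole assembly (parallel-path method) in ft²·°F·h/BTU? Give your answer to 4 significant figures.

U_eff = 0.867/21.24 + 0.133/6.861 = 0.040819 + 0.019385 = 0.060204
R_eff = 1/U_eff = 16.61 ft²·°F·h/BTU

16.61 ft²·°F·h/BTU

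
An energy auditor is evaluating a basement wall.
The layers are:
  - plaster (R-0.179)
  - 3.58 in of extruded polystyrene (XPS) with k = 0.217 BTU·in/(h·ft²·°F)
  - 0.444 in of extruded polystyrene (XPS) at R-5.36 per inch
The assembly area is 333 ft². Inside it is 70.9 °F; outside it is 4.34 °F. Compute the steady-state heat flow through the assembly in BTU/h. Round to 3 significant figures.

3.58/0.217 = 16.5
0.444 × 5.36 = 2.38
R_total = 0.179 + 16.5 + 2.38 = 19.06 ft²·°F·h/BTU
Q = A·ΔT/R = 333 × (70.9 − 4.34) / 19.06 = 1163 BTU/h

1160 BTU/h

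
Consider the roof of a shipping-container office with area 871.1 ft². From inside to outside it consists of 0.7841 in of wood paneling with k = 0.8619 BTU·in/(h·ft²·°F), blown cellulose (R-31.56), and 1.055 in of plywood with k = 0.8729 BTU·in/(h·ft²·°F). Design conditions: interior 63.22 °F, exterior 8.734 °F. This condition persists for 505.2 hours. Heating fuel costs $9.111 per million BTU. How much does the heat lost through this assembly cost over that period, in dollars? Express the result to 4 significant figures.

6.487 dollars

0.7841/0.8619 = 0.90973
1.055/0.8729 = 1.2086
R_total = 0.90973 + 31.56 + 1.2086 = 33.678 ft²·°F·h/BTU
Q = 871.1 × (63.22 − 8.734) / 33.678 = 1409.3 BTU/h
E = 1409.3 × 505.2 = 711980 BTU
Cost = 711980/10⁶ × 9.111 = $6.4868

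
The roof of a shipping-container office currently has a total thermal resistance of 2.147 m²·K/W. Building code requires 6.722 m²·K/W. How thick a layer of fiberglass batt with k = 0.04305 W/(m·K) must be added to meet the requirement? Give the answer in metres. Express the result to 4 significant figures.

0.1970 m

ΔR = 6.722 − 2.147 = 4.575 m²·K/W
L = ΔR × k = 4.575 × 0.04305 = 0.19695 m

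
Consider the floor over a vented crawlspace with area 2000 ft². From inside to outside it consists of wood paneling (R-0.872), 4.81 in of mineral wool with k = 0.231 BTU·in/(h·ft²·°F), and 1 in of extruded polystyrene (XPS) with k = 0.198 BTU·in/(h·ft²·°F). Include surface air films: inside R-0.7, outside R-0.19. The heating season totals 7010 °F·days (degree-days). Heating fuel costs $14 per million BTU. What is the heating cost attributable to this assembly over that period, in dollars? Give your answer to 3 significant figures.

170 dollars

4.81/0.231 = 20.82
1/0.198 = 5.051
R_total = 0.7 + 0.872 + 20.82 + 5.051 + 0.19 = 27.64 ft²·°F·h/BTU
E = A × HDD × 24 / R = 2000 × 7010 × 24 / 27.64 = 12180000 BTU
Cost = 12180000/10⁶ × 14 = $170.5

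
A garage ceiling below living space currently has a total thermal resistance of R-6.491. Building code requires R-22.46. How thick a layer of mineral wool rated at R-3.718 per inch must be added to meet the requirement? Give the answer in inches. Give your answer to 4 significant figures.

ΔR = 22.46 − 6.491 = 15.969 ft²·°F·h/BTU
L = ΔR / (R/in) = 15.969/3.718 = 4.2951 in

4.295 in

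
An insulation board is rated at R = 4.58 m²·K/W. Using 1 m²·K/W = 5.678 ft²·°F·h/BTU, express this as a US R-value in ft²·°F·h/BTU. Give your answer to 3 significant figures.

26.0 ft²·°F·h/BTU

R_US = 4.58 × 5.678 = 26.01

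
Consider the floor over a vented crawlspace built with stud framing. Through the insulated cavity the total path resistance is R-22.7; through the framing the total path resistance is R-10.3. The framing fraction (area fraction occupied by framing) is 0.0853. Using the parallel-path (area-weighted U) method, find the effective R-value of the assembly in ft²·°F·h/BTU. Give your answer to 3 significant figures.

20.6 ft²·°F·h/BTU

U_eff = 0.9147/22.7 + 0.0853/10.3 = 0.0403 + 0.008282 = 0.04858
R_eff = 1/U_eff = 20.59 ft²·°F·h/BTU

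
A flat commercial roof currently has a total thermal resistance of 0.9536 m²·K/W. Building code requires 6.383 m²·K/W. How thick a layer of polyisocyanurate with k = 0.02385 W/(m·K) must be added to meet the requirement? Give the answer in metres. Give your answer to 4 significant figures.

0.1295 m

ΔR = 6.383 − 0.9536 = 5.4294 m²·K/W
L = ΔR × k = 5.4294 × 0.02385 = 0.12949 m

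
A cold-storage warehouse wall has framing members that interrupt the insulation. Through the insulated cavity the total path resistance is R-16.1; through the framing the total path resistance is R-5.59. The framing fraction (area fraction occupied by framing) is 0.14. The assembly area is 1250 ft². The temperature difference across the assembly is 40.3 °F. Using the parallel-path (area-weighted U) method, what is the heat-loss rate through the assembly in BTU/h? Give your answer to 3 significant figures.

U_eff = 0.86/16.1 + 0.14/5.59 = 0.05342 + 0.02504 = 0.07846
R_eff = 1/U_eff = 12.75 ft²·°F·h/BTU
Q = 1250 × 40.3 / 12.75 = 3952 BTU/h

3950 BTU/h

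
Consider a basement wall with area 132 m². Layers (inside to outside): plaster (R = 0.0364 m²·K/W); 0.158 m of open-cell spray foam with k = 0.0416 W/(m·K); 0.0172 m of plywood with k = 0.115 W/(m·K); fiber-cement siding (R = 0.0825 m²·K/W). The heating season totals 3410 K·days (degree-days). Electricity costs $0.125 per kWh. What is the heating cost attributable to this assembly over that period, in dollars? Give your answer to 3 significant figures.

332 dollars

0.158/0.0416 = 3.798
0.0172/0.115 = 0.1496
R_total = 0.0364 + 3.798 + 0.1496 + 0.0825 = 4.067 m²·K/W
E = A × HDD × 24 / R / 1000 = 132 × 3410 × 24 / 4.067 / 1000 = 2657 kWh
Cost = 2657 × 0.125 = $332.1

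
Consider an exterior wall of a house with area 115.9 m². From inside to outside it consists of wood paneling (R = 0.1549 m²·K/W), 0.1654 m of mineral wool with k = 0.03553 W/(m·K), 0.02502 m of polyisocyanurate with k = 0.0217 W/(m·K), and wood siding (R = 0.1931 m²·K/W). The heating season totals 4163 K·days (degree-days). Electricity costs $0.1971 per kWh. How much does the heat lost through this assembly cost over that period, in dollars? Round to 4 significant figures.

370.7 dollars

0.1654/0.03553 = 4.6552
0.02502/0.0217 = 1.153
R_total = 0.1549 + 4.6552 + 1.153 + 0.1931 = 6.1562 m²·K/W
E = A × HDD × 24 / R / 1000 = 115.9 × 4163 × 24 / 6.1562 / 1000 = 1881 kWh
Cost = 1881 × 0.1971 = $370.74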